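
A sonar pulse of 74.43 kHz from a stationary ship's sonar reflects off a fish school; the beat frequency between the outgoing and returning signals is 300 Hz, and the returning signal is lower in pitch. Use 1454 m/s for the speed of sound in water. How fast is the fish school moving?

2.94 m/s

Double Doppler shift off a moving reflector: f₂ = f₀ · (v + u)/(v − u) (u > 0 toward emitter).
Returning signal is lower, so f₂ = f₀ − Δf = 74430 − 300 = 74130 Hz.
Rearranging, u = v · (f₂ − f₀)/(f₂ + f₀) = 1454 × -300/148560 ≈ -2.94 m/s.
So the fish school is moving at 2.94 m/s away from the emitter.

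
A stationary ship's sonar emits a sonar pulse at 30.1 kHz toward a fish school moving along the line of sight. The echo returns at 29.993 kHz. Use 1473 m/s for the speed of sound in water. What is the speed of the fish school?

Double Doppler shift off a moving reflector: f₂ = f₀ · (v + u)/(v − u) (u > 0 toward emitter).
Rearranging, u = v · (f₂ − f₀)/(f₂ + f₀) = 1473 × -0.107/60.093 ≈ -2.62 m/s.
So the fish school is moving at 2.62 m/s away from the emitter.

2.62 m/s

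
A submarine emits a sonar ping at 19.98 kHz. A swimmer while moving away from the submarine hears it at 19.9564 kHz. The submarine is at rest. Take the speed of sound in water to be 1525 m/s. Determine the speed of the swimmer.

1.80 m/s

f' = f · (v − v_o)/v ⇒ v_o = v · |f'/f − 1|.
v_o = 1525 × |19.9564/19.98 − 1| = 1525 × 0.001181 ≈ 1.80 m/s.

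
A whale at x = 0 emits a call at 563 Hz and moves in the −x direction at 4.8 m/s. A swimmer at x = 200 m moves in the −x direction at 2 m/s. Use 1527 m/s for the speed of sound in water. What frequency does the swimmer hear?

The observer lies on the +x side, so the source is heading away from the observer and the observer is heading toward the source.
General Doppler shift: f' = f · (v + v_o)/(v + v_s).
f' = 563 × (1527 + 2)/(1527 + 4.8) = 563 × 1529/1531.8 ≈ 562 Hz.

562 Hz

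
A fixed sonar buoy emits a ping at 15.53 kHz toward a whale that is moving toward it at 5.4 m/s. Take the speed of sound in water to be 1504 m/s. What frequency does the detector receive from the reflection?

At the whale (a moving observer), f₁ = f₀ · (v + u)/v = 15.53 × 1509.4/1504 ≈ 15.59 kHz.
The reflection then acts as a moving source: f₂ = f₁ · v/(v − u) ≈ 15.64 kHz.

15.64 kHz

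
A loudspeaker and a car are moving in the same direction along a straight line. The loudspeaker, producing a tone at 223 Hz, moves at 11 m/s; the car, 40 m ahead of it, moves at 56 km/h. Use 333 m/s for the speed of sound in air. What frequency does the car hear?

220 Hz

56 km/h = 15.56 m/s.
The car is ahead, so the loudspeaker is moving toward it while the car is moving away from the loudspeaker.
Both move, so f' = f · (v − v_o)/(v − v_s).
f' = 223 × (333 − 15.56)/(333 − 11) = 223 × 317.44/322 ≈ 220 Hz.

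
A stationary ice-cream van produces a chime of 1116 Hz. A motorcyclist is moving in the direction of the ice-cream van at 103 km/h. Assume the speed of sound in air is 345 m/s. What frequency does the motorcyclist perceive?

103 km/h = 28.61 m/s.
Moving observer, stationary source: f' = f · (v + v_o)/v.
f' = 1116 × (345 + 28.61)/345 = 1116 × 373.61/345 ≈ 1209 Hz.

1209 Hz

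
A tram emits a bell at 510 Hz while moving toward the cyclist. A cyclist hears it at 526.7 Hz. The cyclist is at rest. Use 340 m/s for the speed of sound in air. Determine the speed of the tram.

10.8 m/s

f' = f · v/(v − v_s) ⇒ v_s = v · |1 − f/f'|.
v_s = 340 × |1 − 510/526.7| = 340 × 0.03171 ≈ 10.8 m/s.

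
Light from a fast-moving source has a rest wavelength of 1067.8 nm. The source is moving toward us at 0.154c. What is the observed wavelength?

914.3 nm

Relativistic Doppler for wavelength: λ' = λ₀ · √((1 − β)/(1 + β)).
λ' = 1067.8 × √(0.8460/1.1540) = 1067.8 × 0.85621 ≈ 914.3 nm.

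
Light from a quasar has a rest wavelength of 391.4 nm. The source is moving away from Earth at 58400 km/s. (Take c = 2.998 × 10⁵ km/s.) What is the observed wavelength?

β = v/c = 58400/299800 = 0.1948.
Relativistic Doppler for wavelength: λ' = λ₀ · √((1 + β)/(1 − β)).
λ' = 391.4 × √(1.1948/0.8052) = 391.4 × 1.21813 ≈ 476.8 nm.

476.8 nm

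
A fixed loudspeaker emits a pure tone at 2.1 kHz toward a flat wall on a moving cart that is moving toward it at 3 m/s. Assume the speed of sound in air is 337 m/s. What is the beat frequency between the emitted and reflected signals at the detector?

37.7 Hz

The flat wall on a moving cart first receives the wave as a moving observer: f₁ = f₀ · (v + u)/v = 2.1 × (337 + 3)/337 ≈ 2.1187 kHz.
On reflection it acts as a source moving toward the stationary detector: f₂ = f₁ · v/(v − u) = 2.1187 × 337/334 ≈ 2.1377 kHz.
Beat frequency (with f₀ = 2100 Hz): |f₂ − f₀| = 2u·f₀/(v − u) = 2 × 3 × 2100/334 ≈ 37.7 Hz.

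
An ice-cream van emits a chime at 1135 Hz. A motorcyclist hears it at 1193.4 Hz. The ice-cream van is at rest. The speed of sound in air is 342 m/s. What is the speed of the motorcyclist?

f' > f, so the motorcyclist is approaching.
f' = f · (v + v_o)/v ⇒ v_o = v · |f'/f − 1|.
v_o = 342 × |1193.4/1135 − 1| = 342 × 0.05145 ≈ 17.6 m/s.

17.6 m/s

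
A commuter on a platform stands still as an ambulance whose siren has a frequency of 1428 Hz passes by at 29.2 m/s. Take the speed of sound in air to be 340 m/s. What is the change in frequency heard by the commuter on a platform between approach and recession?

Approaching: f₁ = f · v/(v − v_s) = 1428 × 340/310.8 ≈ 1562 Hz.
Receding: f₂ = f · v/(v + v_s) = 1428 × 340/369.2 ≈ 1315 Hz.
Drop: f₁ − f₂ = 2f·v·v_s/(v² − v_s²) = 2 × 1428 × 340 × 29.2/(340² − 29.2²) ≈ 247 Hz.

247 Hz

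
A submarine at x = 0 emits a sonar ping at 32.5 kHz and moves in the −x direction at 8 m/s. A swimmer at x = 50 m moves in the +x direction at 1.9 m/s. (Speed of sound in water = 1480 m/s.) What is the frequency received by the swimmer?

The observer lies on the +x side, so the source is heading away from the observer and the observer is heading away from the source.
Both move, so f' = f · (v − v_o)/(v + v_s).
f' = 32.5 × (1480 − 1.9)/(1480 + 8) = 32.5 × 1478.1/1488 ≈ 32.3 kHz.

32.3 kHz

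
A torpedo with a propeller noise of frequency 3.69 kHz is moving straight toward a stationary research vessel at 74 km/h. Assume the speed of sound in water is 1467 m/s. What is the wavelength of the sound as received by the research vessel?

74 km/h = 20.56 m/s.
Moving source, stationary observer: f' = f · v/(v − v_s) since the source is approaching.
f' = 3.69 × 1467/(1467 − 20.56) ≈ 3.74 kHz.
λ' = v/f' = 1467/3742.44 ≈ 39.2 cm.

39.2 cm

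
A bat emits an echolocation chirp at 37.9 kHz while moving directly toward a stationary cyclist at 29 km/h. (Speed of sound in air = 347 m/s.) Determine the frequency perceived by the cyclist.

38.8 kHz

29 km/h = 8.056 m/s.
Moving source, stationary observer: f' = f · v/(v − v_s) since the source is approaching.
f' = 37.9 × 347/(347 − 8.056) = 37.9 × 347/338.9 ≈ 38.8 kHz.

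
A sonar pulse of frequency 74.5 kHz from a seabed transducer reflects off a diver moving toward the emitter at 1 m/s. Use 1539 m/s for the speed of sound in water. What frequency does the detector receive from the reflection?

At the diver (a moving observer), f₁ = f₀ · (v + u)/v = 74.5 × 1540/1539 ≈ 74.5 kHz.
The reflection then acts as a moving source: f₂ = f₁ · v/(v − u) ≈ 74.6 kHz.
Equivalently f₂ = f₀ · (v + u)/(v − u).

74.6 kHz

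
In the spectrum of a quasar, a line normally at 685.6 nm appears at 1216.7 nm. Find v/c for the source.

λ'/λ₀ = 1.7746 > 1 (redshift), so the source is receding.
λ'/λ₀ = √((1 + β)/(1 − β)) for a receding source ⇒ β = (r² − 1)/(r² + 1) with r = λ'/λ₀.
β = (3.1494 − 1)/(3.1494 + 1) ≈ 0.518.

0.518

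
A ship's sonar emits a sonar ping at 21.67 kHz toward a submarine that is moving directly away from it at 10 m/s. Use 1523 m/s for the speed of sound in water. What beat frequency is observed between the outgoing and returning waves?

At the submarine (a moving observer), f₁ = f₀ · (v − u)/v = 21.67 × 1513/1523 ≈ 21.528 kHz.
On reflection it acts as a source moving away from the stationary detector: f₂ = f₁ · v/(v + u) = 21.528 × 1523/1533 ≈ 21.387 kHz.
Equivalently f₂ = f₀ · (v − u)/(v + u).
Beat frequency (with f₀ = 21670 Hz): |f₂ − f₀| = 2u·f₀/(v + u) = 2 × 10 × 21670/1533 ≈ 283 Hz.

283 Hz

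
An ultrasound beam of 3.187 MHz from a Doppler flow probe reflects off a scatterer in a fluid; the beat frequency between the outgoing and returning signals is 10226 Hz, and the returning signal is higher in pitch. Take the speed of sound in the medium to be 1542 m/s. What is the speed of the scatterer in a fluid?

2.47 m/s

Double Doppler shift off a moving reflector: f₂ = f₀ · (v + u)/(v − u) (u > 0 toward emitter).
Returning signal is higher, so f₂ = f₀ + Δf = 3187000 + 10226 = 3197226 Hz.
Rearranging, u = v · (f₂ − f₀)/(f₂ + f₀) = 1542 × 10226/6384226 ≈ 2.47 m/s.
So the scatterer in a fluid is moving at 2.47 m/s toward the emitter.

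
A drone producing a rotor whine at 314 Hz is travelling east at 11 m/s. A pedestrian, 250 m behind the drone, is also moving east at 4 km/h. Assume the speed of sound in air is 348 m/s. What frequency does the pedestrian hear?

305 Hz

4 km/h = 1.111 m/s.
The pedestrian is behind, so the drone is moving away from it while the pedestrian is moving toward the drone.
With source receding and observer approaching, f' = f · (v + v_o)/(v + v_s).
f' = 314 × (348 + 1.111)/(348 + 11) = 314 × 349.11/359 ≈ 305 Hz.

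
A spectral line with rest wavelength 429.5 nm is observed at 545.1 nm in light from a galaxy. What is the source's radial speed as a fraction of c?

λ'/λ₀ = 1.2692 > 1 (redshift), so the source is receding.
λ'/λ₀ = √((1 + β)/(1 − β)) for a receding source ⇒ β = (r² − 1)/(r² + 1) with r = λ'/λ₀.
β = (1.6107 − 1)/(1.6107 + 1) ≈ 0.234.

0.234c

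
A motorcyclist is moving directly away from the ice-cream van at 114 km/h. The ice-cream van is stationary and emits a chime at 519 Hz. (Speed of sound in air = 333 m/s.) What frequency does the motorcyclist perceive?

114 km/h = 31.67 m/s.
Moving observer, stationary source: f' = f · (v − v_o)/v.
f' = 519 × (333 − 31.67)/333 = 519 × 301.33/333 ≈ 470 Hz.

470 Hz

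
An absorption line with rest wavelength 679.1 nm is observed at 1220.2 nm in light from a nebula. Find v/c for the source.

0.527

λ'/λ₀ = 1.7968 > 1 (redshift), so the source is receding.
λ'/λ₀ = √((1 + β)/(1 − β)) for a receding source ⇒ β = (r² − 1)/(r² + 1) with r = λ'/λ₀.
β = (3.2285 − 1)/(3.2285 + 1) ≈ 0.527.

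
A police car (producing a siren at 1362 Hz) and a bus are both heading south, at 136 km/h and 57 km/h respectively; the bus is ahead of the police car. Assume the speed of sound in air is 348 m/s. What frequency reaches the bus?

136 km/h = 37.78 m/s; 57 km/h = 15.83 m/s.
The bus is ahead, so the police car is moving toward it while the bus is moving away from the police car.
General Doppler shift: f' = f · (v − v_o)/(v − v_s).
f' = 1362 × (348 − 15.83)/(348 − 37.78) = 1362 × 332.17/310.22 ≈ 1458 Hz.

1458 Hz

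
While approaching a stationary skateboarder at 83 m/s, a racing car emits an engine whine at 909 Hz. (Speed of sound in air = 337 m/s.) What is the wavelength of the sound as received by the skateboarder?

Moving source, stationary observer: f' = f · v/(v − v_s) since the source is approaching.
f' = 909 × 337/(337 − 83) ≈ 1206 Hz.
λ' = v/f' = 337/1206.04 ≈ 27.9 cm.

27.9 cm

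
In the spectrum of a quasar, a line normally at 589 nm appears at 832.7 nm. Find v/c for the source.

λ'/λ₀ = 1.4138 > 1 (redshift), so the source is receding.
λ'/λ₀ = √((1 + β)/(1 − β)) for a receding source ⇒ β = (r² − 1)/(r² + 1) with r = λ'/λ₀.
β = (1.9987 − 1)/(1.9987 + 1) ≈ 0.333.

0.333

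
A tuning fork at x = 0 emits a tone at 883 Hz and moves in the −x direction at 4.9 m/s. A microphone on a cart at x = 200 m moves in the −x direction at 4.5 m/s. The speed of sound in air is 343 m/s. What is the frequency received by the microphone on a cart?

882 Hz

The observer lies on the +x side, so the source is heading away from the observer and the observer is heading toward the source.
With source receding and observer approaching, f' = f · (v + v_o)/(v + v_s).
f' = 883 × (343 + 4.5)/(343 + 4.9) = 883 × 347.5/347.9 ≈ 882 Hz.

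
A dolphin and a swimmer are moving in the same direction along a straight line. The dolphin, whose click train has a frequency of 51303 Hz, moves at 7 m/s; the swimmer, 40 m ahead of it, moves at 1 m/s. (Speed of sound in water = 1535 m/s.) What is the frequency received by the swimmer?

The swimmer is ahead, so the dolphin is moving toward it while the swimmer is moving away from the dolphin.
Both move, so f' = f · (v − v_o)/(v − v_s).
f' = 51303 × (1535 − 1)/(1535 − 7) = 51303 × 1534/1528 ≈ 51504 Hz.

51504 Hz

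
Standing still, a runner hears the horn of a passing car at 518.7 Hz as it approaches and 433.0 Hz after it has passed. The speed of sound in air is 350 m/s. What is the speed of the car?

32 m/s

f₁/f₂ = (v + v_s)/(v − v_s), so v_s = v · (f₁ − f₂)/(f₁ + f₂).
v_s = 350 × (518.7 − 433.0)/(518.7 + 433.0) = 350 × 85.7/951.7 ≈ 32 m/s.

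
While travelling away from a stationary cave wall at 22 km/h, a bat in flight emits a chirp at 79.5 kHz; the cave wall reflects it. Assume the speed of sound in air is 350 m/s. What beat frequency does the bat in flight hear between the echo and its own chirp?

2729 Hz

22 km/h = 6.111 m/s.
The cave wall receives the sound from a moving source: f₁ = f₀ · v/(v + v_e) = 79.5 × 350/356.11 ≈ 78.14 kHz.
On the return leg the bat in flight is a moving observer: f₂ = f₁ · (v − v_e)/v = 78.14 × 343.89/350 ≈ 76.77 kHz.
Beat against the emitted tone (with f₀ = 79500 Hz): |f₂ − f₀| = 2v_e·f₀/(v + v_e) = 2 × 6.111 × 79500/356.11 ≈ 2729 Hz.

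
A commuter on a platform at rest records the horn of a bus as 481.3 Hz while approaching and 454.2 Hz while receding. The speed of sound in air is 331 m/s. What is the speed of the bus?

9.6 m/s

f₁/f₂ = (v + v_s)/(v − v_s), so v_s = v · (f₁ − f₂)/(f₁ + f₂).
v_s = 331 × (481.3 − 454.2)/(481.3 + 454.2) = 331 × 27.1/935.5 ≈ 9.6 m/s.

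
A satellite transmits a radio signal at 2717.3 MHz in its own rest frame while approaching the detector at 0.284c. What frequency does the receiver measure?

3638.8 MHz

Relativistic Doppler for frequency: f' = f₀ · √((1 + β)/(1 − β)).
f' = 2717.3 × √(1.2840/0.7160) = 2717.3 × 1.33914 ≈ 3638.8 MHz.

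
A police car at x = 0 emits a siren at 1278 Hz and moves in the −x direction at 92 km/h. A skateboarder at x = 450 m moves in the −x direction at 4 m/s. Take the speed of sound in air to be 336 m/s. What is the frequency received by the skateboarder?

1202 Hz

92 km/h = 25.56 m/s.
The observer lies on the +x side, so the source is heading away from the observer and the observer is heading toward the source.
General Doppler shift: f' = f · (v + v_o)/(v + v_s).
f' = 1278 × (336 + 4)/(336 + 25.56) = 1278 × 340/361.56 ≈ 1202 Hz.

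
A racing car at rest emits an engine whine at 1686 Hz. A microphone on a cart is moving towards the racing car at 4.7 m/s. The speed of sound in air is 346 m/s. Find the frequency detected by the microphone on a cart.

Only the observer moves, toward the source, so f' = f · (v + v_o)/v.
f' = 1686 × (346 + 4.7)/346 = 1686 × 350.7/346 ≈ 1709 Hz.

1709 Hz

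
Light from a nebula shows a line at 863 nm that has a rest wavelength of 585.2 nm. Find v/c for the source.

0.370

λ'/λ₀ = 1.4747 > 1 (redshift), so the source is receding.
λ'/λ₀ = √((1 + β)/(1 − β)) for a receding source ⇒ β = (r² − 1)/(r² + 1) with r = λ'/λ₀.
β = (2.1748 − 1)/(2.1748 + 1) ≈ 0.370.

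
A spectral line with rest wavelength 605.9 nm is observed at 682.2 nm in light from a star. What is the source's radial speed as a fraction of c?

0.118c

λ'/λ₀ = 1.1259 > 1 (redshift), so the source is receding.
λ'/λ₀ = √((1 + β)/(1 − β)) for a receding source ⇒ β = (r² − 1)/(r² + 1) with r = λ'/λ₀.
β = (1.2677 − 1)/(1.2677 + 1) ≈ 0.118.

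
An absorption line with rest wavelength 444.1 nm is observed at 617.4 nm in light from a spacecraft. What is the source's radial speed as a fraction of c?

0.318c

λ'/λ₀ = 1.3902 > 1 (redshift), so the source is receding.
λ'/λ₀ = √((1 + β)/(1 − β)) for a receding source ⇒ β = (r² − 1)/(r² + 1) with r = λ'/λ₀.
β = (1.9327 − 1)/(1.9327 + 1) ≈ 0.318.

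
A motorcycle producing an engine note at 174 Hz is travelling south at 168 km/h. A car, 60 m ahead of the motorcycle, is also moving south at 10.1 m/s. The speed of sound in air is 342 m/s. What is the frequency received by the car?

196 Hz

168 km/h = 46.67 m/s.
The car is ahead, so the motorcycle is moving toward it while the car is moving away from the motorcycle.
Both move, so f' = f · (v − v_o)/(v − v_s).
f' = 174 × (342 − 10.1)/(342 − 46.67) = 174 × 331.9/295.33 ≈ 196 Hz.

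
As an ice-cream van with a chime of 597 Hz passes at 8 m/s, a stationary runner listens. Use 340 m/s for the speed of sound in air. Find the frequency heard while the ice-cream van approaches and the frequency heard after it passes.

611 Hz approaching; 583 Hz receding

Approaching: f₁ = f · v/(v − v_s) = 597 × 340/332 ≈ 611 Hz.
Receding: f₂ = f · v/(v + v_s) = 597 × 340/348 ≈ 583 Hz.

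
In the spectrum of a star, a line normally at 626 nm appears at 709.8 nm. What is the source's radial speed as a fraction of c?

0.125

λ'/λ₀ = 1.1339 > 1 (redshift), so the source is receding.
λ'/λ₀ = √((1 + β)/(1 − β)) for a receding source ⇒ β = (r² − 1)/(r² + 1) with r = λ'/λ₀.
β = (1.2857 − 1)/(1.2857 + 1) ≈ 0.125.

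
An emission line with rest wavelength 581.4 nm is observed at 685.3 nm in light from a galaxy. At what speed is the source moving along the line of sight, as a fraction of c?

0.163

λ'/λ₀ = 1.1787 > 1 (redshift), so the source is receding.
λ'/λ₀ = √((1 + β)/(1 − β)) for a receding source ⇒ β = (r² − 1)/(r² + 1) with r = λ'/λ₀.
β = (1.3893 − 1)/(1.3893 + 1) ≈ 0.163.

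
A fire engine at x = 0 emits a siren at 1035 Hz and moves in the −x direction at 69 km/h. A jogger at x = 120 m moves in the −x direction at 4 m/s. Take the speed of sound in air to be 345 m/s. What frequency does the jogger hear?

69 km/h = 19.17 m/s.
The observer lies on the +x side, so the source is heading away from the observer and the observer is heading toward the source.
With source receding and observer approaching, f' = f · (v + v_o)/(v + v_s).
f' = 1035 × (345 + 4)/(345 + 19.17) = 1035 × 349/364.17 ≈ 992 Hz.

992 Hz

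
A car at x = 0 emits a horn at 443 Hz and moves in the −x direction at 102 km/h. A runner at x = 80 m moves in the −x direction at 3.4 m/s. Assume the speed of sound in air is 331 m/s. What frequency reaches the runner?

412 Hz

102 km/h = 28.33 m/s.
The observer lies on the +x side, so the source is heading away from the observer and the observer is heading toward the source.
General Doppler shift: f' = f · (v + v_o)/(v + v_s).
f' = 443 × (331 + 3.4)/(331 + 28.33) = 443 × 334.4/359.33 ≈ 412 Hz.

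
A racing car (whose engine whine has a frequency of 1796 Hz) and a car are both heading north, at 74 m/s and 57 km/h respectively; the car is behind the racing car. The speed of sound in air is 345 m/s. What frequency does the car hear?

1547 Hz

57 km/h = 15.83 m/s.
The car is behind, so the racing car is moving away from it while the car is moving toward the racing car.
Both move, so f' = f · (v + v_o)/(v + v_s).
f' = 1796 × (345 + 15.83)/(345 + 74) = 1796 × 360.83/419 ≈ 1547 Hz.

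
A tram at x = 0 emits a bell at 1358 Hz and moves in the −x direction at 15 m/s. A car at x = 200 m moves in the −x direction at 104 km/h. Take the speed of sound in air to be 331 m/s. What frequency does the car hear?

1413 Hz

104 km/h = 28.89 m/s.
The observer lies on the +x side, so the source is heading away from the observer and the observer is heading toward the source.
Both move, so f' = f · (v + v_o)/(v + v_s).
f' = 1358 × (331 + 28.89)/(331 + 15) = 1358 × 359.89/346 ≈ 1413 Hz.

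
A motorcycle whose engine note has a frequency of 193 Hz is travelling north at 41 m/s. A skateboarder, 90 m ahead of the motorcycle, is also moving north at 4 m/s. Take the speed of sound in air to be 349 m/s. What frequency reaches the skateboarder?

216 Hz

The skateboarder is ahead, so the motorcycle is moving toward it while the skateboarder is moving away from the motorcycle.
With source approaching and observer receding, f' = f · (v − v_o)/(v − v_s).
f' = 193 × (349 − 4)/(349 − 41) = 193 × 345/308 ≈ 216 Hz.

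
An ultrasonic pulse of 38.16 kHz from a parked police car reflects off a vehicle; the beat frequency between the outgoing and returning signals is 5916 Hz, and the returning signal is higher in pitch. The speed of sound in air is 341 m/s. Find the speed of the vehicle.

Double Doppler shift off a moving reflector: f₂ = f₀ · (v + u)/(v − u) (u > 0 toward emitter).
Returning signal is higher, so f₂ = f₀ + Δf = 38160 + 5916 = 44076 Hz.
Rearranging, u = v · (f₂ − f₀)/(f₂ + f₀) = 341 × 5916/82236 ≈ 24.5 m/s.
So the vehicle is moving at 24.5 m/s toward the emitter.

24.5 m/s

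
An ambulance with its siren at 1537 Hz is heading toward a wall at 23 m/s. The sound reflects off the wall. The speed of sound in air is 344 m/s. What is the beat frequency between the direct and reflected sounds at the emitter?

The wall receives the sound from a moving source: f₁ = f₀ · v/(v − v_e) = 1537 × 344/321 ≈ 1647 Hz.
On the return leg the ambulance is a moving observer: f₂ = f₁ · (v + v_e)/v = 1647 × 367/344 ≈ 1757 Hz.
Equivalently f₂ = f₀ · (v + v_e)/(v − v_e).
Beat against the emitted tone: |f₂ − f₀| = 2v_e·f₀/(v − v_e) = 2 × 23 × 1537/321 ≈ 220 Hz.

220 Hz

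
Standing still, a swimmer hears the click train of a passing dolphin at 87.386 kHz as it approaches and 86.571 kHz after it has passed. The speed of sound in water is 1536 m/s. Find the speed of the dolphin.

7.2 m/s

f₁/f₂ = (v + v_s)/(v − v_s), so v_s = v · (f₁ − f₂)/(f₁ + f₂).
v_s = 1536 × (87.386 − 86.571)/(87.386 + 86.571) = 1536 × 0.815/173.957 ≈ 7.2 m/s.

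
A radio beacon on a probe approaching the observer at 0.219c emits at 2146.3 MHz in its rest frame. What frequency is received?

2681.4 MHz

Relativistic Doppler for frequency: f' = f₀ · √((1 + β)/(1 − β)).
f' = 2146.3 × √(1.2190/0.7810) = 2146.3 × 1.24933 ≈ 2681.4 MHz.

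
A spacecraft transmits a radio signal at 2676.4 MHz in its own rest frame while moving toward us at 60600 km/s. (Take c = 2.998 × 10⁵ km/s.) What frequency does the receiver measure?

β = v/c = 60600/299800 = 0.2021.
Relativistic Doppler for frequency: f' = f₀ · √((1 + β)/(1 − β)).
f' = 2676.4 × √(1.2021/0.7979) = 2676.4 × 1.22747 ≈ 3285.2 MHz.

3285.2 MHz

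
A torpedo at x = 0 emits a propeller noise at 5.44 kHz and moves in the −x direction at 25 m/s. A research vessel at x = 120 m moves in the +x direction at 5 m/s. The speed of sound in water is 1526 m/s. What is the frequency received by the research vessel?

5.33 kHz

The observer lies on the +x side, so the source is heading away from the observer and the observer is heading away from the source.
Both move, so f' = f · (v − v_o)/(v + v_s).
f' = 5.44 × (1526 − 5)/(1526 + 25) = 5.44 × 1521/1551 ≈ 5.33 kHz.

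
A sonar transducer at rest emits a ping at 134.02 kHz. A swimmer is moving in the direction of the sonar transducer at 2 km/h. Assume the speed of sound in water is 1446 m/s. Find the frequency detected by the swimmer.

2 km/h = 0.5556 m/s.
Moving observer, stationary source: f' = f · (v + v_o)/v.
f' = 134.02 × (1446 + 0.5556)/1446 = 134.02 × 1446.6/1446 ≈ 134.1 kHz.

134.1 kHz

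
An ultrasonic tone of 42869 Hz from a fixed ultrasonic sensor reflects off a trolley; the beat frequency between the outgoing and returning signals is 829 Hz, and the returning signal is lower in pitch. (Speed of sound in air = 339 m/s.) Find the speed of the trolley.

Double Doppler shift off a moving reflector: f₂ = f₀ · (v + u)/(v − u) (u > 0 toward emitter).
Returning signal is lower, so f₂ = f₀ − Δf = 42869 − 829 = 42040 Hz.
Rearranging, u = v · (f₂ − f₀)/(f₂ + f₀) = 339 × -829/84909 ≈ -3.3 m/s.
So the trolley is moving at 3.3 m/s away from the emitter.

3.3 m/s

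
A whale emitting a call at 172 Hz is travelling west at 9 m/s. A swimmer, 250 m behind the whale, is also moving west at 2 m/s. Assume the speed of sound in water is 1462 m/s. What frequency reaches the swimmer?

171 Hz

The swimmer is behind, so the whale is moving away from it while the swimmer is moving toward the whale.
Both move, so f' = f · (v + v_o)/(v + v_s).
f' = 172 × (1462 + 2)/(1462 + 9) = 172 × 1464/1471 ≈ 171 Hz.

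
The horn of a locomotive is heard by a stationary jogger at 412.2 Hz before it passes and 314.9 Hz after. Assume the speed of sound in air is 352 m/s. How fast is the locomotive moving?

47 m/s

f₁/f₂ = (v + v_s)/(v − v_s), so v_s = v · (f₁ − f₂)/(f₁ + f₂).
v_s = 352 × (412.2 − 314.9)/(412.2 + 314.9) = 352 × 97.3/727.1 ≈ 47 m/s.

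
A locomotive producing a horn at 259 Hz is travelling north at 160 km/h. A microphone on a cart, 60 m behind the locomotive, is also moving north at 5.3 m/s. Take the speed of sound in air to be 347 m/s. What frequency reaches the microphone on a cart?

160 km/h = 44.44 m/s.
The microphone on a cart is behind, so the locomotive is moving away from it while the microphone on a cart is moving toward the locomotive.
With source receding and observer approaching, f' = f · (v + v_o)/(v + v_s).
f' = 259 × (347 + 5.3)/(347 + 44.44) = 259 × 352.3/391.44 ≈ 233 Hz.

233 Hz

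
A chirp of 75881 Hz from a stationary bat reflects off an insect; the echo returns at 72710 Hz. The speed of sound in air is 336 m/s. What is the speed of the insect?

Double Doppler shift off a moving reflector: f₂ = f₀ · (v + u)/(v − u) (u > 0 toward emitter).
Rearranging, u = v · (f₂ − f₀)/(f₂ + f₀) = 336 × -3171/148591 ≈ -7.2 m/s.
So the insect is moving at 7.2 m/s away from the emitter.

7.2 m/s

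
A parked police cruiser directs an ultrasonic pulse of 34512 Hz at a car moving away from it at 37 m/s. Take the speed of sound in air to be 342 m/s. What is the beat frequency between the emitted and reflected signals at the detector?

6738 Hz

At the car (a moving observer), f₁ = f₀ · (v − u)/v = 34512 × 305/342 ≈ 30778 Hz.
On reflection it acts as a source moving away from the stationary detector: f₂ = f₁ · v/(v + u) = 30778 × 342/379 ≈ 27774 Hz.
Beat frequency: |f₂ − f₀| = 2u·f₀/(v + u) = 2 × 37 × 34512/379 ≈ 6738 Hz.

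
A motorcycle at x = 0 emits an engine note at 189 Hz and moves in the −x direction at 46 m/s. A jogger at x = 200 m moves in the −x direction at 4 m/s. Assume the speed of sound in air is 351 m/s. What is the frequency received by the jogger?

The observer lies on the +x side, so the source is heading away from the observer and the observer is heading toward the source.
General Doppler shift: f' = f · (v + v_o)/(v + v_s).
f' = 189 × (351 + 4)/(351 + 46) = 189 × 355/397 ≈ 169 Hz.

169 Hz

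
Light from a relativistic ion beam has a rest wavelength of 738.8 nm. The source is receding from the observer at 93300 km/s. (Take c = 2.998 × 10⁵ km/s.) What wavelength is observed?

β = v/c = 93300/299800 = 0.3112.
Relativistic Doppler for wavelength: λ' = λ₀ · √((1 + β)/(1 − β)).
λ' = 738.8 × √(1.3112/0.6888) = 738.8 × 1.37972 ≈ 1019.3 nm.

1019.3 nm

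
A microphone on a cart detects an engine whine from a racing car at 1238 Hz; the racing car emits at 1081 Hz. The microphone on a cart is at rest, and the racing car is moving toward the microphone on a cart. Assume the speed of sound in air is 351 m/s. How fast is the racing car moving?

f' = f · v/(v − v_s) ⇒ v_s = v · |1 − f/f'|.
v_s = 351 × |1 − 1081/1238| = 351 × 0.1268 ≈ 45 m/s.

45 m/s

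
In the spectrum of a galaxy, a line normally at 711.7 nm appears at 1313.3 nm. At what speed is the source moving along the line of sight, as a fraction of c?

0.546

λ'/λ₀ = 1.8453 > 1 (redshift), so the source is receding.
λ'/λ₀ = √((1 + β)/(1 − β)) for a receding source ⇒ β = (r² − 1)/(r² + 1) with r = λ'/λ₀.
β = (3.4051 − 1)/(3.4051 + 1) ≈ 0.546.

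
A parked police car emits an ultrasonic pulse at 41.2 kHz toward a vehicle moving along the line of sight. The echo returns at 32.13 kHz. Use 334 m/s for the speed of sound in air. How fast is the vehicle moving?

Double Doppler shift off a moving reflector: f₂ = f₀ · (v + u)/(v − u) (u > 0 toward emitter).
Rearranging, u = v · (f₂ − f₀)/(f₂ + f₀) = 334 × -9.07/73.33 ≈ -41 m/s.
So the vehicle is moving at 41 m/s away from the emitter.

41 m/s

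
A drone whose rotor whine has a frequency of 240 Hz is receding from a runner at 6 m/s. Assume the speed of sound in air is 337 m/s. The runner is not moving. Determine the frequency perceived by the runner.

With the source moving away from a stationary observer, f' = f · v/(v + v_s).
f' = 240 × 337/(337 + 6) = 240 × 337/343 ≈ 236 Hz.

236 Hz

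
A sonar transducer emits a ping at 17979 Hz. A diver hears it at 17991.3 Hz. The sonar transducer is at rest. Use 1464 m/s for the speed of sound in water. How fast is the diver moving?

1.00 m/s

f' > f, so the diver is approaching.
f' = f · (v + v_o)/v ⇒ v_o = v · |f'/f − 1|.
v_o = 1464 × |17991.3/17979 − 1| = 1464 × 0.0006841 ≈ 1.00 m/s.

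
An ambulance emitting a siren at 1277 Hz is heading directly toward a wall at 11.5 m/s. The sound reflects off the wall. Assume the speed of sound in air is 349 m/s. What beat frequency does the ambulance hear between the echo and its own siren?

The wall receives the sound from a moving source: f₁ = f₀ · v/(v − v_e) = 1277 × 349/337.5 ≈ 1320.5 Hz.
On the return leg the ambulance is a moving observer: f₂ = f₁ · (v + v_e)/v = 1320.5 × 360.5/349 ≈ 1364.0 Hz.
Beat against the emitted tone: |f₂ − f₀| = 2v_e·f₀/(v − v_e) = 2 × 11.5 × 1277/337.5 ≈ 87 Hz.

87 Hz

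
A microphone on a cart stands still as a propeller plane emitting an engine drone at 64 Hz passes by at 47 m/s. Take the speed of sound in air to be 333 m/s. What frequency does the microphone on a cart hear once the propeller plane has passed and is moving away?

56 Hz

Receding: f₂ = f · v/(v + v_s) = 64 × 333/380 ≈ 56 Hz.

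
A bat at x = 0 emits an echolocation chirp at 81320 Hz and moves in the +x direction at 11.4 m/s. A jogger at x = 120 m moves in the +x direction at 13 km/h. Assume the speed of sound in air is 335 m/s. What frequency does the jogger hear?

13 km/h = 3.611 m/s.
The observer lies on the +x side, so the source is heading toward the observer and the observer is heading away from the source.
Both move, so f' = f · (v − v_o)/(v − v_s).
f' = 81320 × (335 − 3.611)/(335 − 11.4) = 81320 × 331.39/323.6 ≈ 83277 Hz.

83277 Hz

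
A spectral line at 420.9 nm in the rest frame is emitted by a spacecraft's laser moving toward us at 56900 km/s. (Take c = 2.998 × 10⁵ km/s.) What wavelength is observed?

β = v/c = 56900/299800 = 0.1898.
Relativistic Doppler for wavelength: λ' = λ₀ · √((1 − β)/(1 + β)).
λ' = 420.9 × √(0.8102/1.1898) = 420.9 × 0.82521 ≈ 347.3 nm.

347.3 nm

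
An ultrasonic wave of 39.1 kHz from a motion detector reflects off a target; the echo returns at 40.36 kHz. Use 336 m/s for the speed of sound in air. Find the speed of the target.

5.3 m/s

Double Doppler shift off a moving reflector: f₂ = f₀ · (v + u)/(v − u) (u > 0 toward emitter).
Rearranging, u = v · (f₂ − f₀)/(f₂ + f₀) = 336 × 1.26/79.46 ≈ 5.3 m/s.
So the target is moving at 5.3 m/s toward the emitter.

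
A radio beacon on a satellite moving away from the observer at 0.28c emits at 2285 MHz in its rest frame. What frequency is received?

Relativistic Doppler for frequency: f' = f₀ · √((1 − β)/(1 + β)).
f' = 2285 × √(0.7200/1.2800) = 2285 × 0.75000 ≈ 1713.8 MHz.

1713.8 MHz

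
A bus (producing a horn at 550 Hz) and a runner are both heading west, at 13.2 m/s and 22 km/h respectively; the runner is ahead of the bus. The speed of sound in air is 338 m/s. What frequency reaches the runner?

22 km/h = 6.111 m/s.
The runner is ahead, so the bus is moving toward it while the runner is moving away from the bus.
General Doppler shift: f' = f · (v − v_o)/(v − v_s).
f' = 550 × (338 − 6.111)/(338 − 13.2) = 550 × 331.89/324.8 ≈ 562 Hz.

562 Hz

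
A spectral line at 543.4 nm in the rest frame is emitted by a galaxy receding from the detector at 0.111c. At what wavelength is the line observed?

607.5 nm

Relativistic Doppler for wavelength: λ' = λ₀ · √((1 + β)/(1 − β)).
λ' = 543.4 × √(1.1110/0.8890) = 543.4 × 1.11791 ≈ 607.5 nm.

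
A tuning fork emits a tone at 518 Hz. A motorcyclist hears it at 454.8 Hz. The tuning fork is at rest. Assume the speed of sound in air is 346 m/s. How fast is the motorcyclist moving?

f' < f, so the motorcyclist is receding.
f' = f · (v − v_o)/v ⇒ v_o = v · |f'/f − 1|.
v_o = 346 × |454.8/518 − 1| = 346 × 0.122 ≈ 42 m/s.

42 m/s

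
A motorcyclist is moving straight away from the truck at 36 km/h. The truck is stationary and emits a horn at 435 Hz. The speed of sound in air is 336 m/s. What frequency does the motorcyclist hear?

36 km/h = 10 m/s.
Moving observer, stationary source: f' = f · (v − v_o)/v.
f' = 435 × (336 − 10)/336 = 435 × 326/336 ≈ 422 Hz.

422 Hz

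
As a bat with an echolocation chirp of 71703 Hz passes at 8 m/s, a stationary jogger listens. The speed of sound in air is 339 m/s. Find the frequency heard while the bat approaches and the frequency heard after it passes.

Approaching: f₁ = f · v/(v − v_s) = 71703 × 339/331 ≈ 73436 Hz.
Receding: f₂ = f · v/(v + v_s) = 71703 × 339/347 ≈ 70050 Hz.

73436 Hz approaching; 70050 Hz receding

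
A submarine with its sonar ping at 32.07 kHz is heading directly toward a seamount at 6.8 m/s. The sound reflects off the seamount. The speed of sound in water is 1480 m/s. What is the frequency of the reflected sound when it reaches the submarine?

The seamount receives the sound from a moving source: f₁ = f₀ · v/(v − v_e) = 32.07 × 1480/1473.2 ≈ 32.2 kHz.
On the return leg the submarine is a moving observer: f₂ = f₁ · (v + v_e)/v = 32.2 × 1486.8/1480 ≈ 32.4 kHz.
Equivalently f₂ = f₀ · (v + v_e)/(v − v_e).

32.4 kHz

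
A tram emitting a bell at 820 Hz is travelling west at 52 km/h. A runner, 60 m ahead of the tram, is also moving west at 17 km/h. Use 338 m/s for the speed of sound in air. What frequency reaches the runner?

845 Hz

52 km/h = 14.44 m/s; 17 km/h = 4.722 m/s.
The runner is ahead, so the tram is moving toward it while the runner is moving away from the tram.
With source approaching and observer receding, f' = f · (v − v_o)/(v − v_s).
f' = 820 × (338 − 4.722)/(338 − 14.44) = 820 × 333.28/323.56 ≈ 845 Hz.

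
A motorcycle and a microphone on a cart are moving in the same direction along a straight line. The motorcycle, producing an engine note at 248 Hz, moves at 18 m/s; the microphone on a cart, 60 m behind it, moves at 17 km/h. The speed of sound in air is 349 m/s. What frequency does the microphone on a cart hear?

17 km/h = 4.722 m/s.
The microphone on a cart is behind, so the motorcycle is moving away from it while the microphone on a cart is moving toward the motorcycle.
General Doppler shift: f' = f · (v + v_o)/(v + v_s).
f' = 248 × (349 + 4.722)/(349 + 18) = 248 × 353.72/367 ≈ 239 Hz.

239 Hz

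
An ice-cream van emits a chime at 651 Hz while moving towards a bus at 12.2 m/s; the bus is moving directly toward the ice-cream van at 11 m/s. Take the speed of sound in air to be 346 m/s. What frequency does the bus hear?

With source approaching and observer approaching, f' = f · (v + v_o)/(v − v_s).
f' = 651 × (346 + 11)/(346 − 12.2) = 651 × 357/333.8 ≈ 696 Hz.

696 Hz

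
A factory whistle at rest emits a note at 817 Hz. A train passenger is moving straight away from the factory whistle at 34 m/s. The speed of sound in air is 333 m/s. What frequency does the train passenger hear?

734 Hz

Moving observer, stationary source: f' = f · (v − v_o)/v.
f' = 817 × (333 − 34)/333 = 817 × 299/333 ≈ 734 Hz.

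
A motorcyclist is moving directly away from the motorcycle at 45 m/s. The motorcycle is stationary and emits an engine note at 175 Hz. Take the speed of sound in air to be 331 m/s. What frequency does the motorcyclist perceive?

Only the observer moves, away from the source, so f' = f · (v − v_o)/v.
f' = 175 × (331 − 45)/331 = 175 × 286/331 ≈ 151 Hz.

151 Hz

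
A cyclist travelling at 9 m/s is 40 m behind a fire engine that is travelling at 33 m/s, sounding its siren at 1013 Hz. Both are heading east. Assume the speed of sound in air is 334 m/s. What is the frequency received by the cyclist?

The cyclist is behind, so the fire engine is moving away from it while the cyclist is moving toward the fire engine.
Both move, so f' = f · (v + v_o)/(v + v_s).
f' = 1013 × (334 + 9)/(334 + 33) = 1013 × 343/367 ≈ 947 Hz.

947 Hz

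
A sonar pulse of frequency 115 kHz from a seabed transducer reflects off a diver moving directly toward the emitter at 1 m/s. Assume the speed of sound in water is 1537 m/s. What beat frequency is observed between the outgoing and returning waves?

The diver first receives the wave as a moving observer: f₁ = f₀ · (v + u)/v = 115 × (1537 + 1)/1537 ≈ 115.0748 kHz.
On reflection it acts as a source moving toward the stationary detector: f₂ = f₁ · v/(v − u) = 115.0748 × 1537/1536 ≈ 115.1497 kHz.
Beat frequency (with f₀ = 115000 Hz): |f₂ − f₀| = 2u·f₀/(v − u) = 2 × 1 × 115000/1536 ≈ 150 Hz.

150 Hz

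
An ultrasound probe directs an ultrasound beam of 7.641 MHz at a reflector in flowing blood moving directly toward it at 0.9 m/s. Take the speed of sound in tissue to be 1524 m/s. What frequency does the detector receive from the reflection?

The reflector in flowing blood first receives the wave as a moving observer: f₁ = f₀ · (v + u)/v = 7.641 × (1524 + 0.9)/1524 ≈ 7.646 MHz.
The reflection then acts as a moving source: f₂ = f₁ · v/(v − u) ≈ 7.650 MHz.

7.650 MHz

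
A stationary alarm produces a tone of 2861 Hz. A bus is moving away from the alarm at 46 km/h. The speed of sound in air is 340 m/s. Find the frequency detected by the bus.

46 km/h = 12.78 m/s.
Only the observer moves, away from the source, so f' = f · (v − v_o)/v.
f' = 2861 × (340 − 12.78)/340 = 2861 × 327.22/340 ≈ 2753 Hz.

2753 Hz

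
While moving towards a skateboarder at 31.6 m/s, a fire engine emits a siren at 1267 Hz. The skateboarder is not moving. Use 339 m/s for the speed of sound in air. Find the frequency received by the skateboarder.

1397 Hz

With the source moving toward a stationary observer, f' = f · v/(v − v_s).
f' = 1267 × 339/(339 − 31.6) = 1267 × 339/307.4 ≈ 1397 Hz.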